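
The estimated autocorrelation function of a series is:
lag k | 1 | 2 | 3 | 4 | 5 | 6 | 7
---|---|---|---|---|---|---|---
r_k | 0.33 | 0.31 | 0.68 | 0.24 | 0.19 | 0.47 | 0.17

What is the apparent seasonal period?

3

The largest autocorrelation is r_3 = 0.68, with a weaker echo at lag 6 (0.47); the remaining lags stay at or below 0.33. The elevated value at lag 1 (0.33), dropping to 0.31 at lag 2, reflects decaying short-term dependence rather than seasonality.
The dominant spike at lag 3 indicates a seasonal period of 3.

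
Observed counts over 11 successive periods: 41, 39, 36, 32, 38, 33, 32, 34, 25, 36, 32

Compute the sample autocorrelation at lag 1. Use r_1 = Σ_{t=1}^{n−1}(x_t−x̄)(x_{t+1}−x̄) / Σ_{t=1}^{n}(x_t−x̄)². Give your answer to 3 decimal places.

Mean x̄ = (41 + 39 + 36 + 32 + 38 + 33 + 32 + 34 + 25 + 36 + 32)/11 = 34.3636
Numerator Σ_{t=1}^{10}(x_t−x̄)(x_{t+1}−x̄) = 9.2314
Denominator Σ(x_t−x̄)² = 190.5455
r_1 = 9.2314 / 190.5455 = 0.048

0.048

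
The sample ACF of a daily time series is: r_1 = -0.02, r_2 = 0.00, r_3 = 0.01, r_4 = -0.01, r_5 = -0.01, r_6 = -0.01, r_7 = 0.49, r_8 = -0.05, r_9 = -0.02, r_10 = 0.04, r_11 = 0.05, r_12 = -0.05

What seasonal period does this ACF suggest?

7

The largest autocorrelation is r_7 = 0.49; the remaining lags stay at or below 0.05.
The dominant spike at lag 7 indicates a seasonal period of 7.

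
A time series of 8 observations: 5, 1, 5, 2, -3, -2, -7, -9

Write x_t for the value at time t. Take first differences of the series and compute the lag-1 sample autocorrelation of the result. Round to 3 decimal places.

-0.485

First differences Δx: -4, 4, -3, -5, 1, -5, -2
Mean of differences = -2.0000
Numerator Σ(Δx_t−Δx̄)(Δx_{t+1}−Δx̄) = -33.0000
Denominator Σ(Δx_t−Δx̄)² = 68.0000
r_1(Δx) = -33.0000 / 68.0000 = -0.485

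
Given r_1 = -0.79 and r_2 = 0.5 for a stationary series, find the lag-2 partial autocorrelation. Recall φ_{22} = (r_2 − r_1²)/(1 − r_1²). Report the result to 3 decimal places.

φ_{22} = (r_2 − r_1²) / (1 − r_1²)
r_1² = (-0.79)² = 0.6241
Numerator = 0.5 − 0.6241 = -0.1241; denominator = 1 − 0.6241 = 0.3759
φ_{22} = -0.1241 / 0.3759 = -0.330

-0.330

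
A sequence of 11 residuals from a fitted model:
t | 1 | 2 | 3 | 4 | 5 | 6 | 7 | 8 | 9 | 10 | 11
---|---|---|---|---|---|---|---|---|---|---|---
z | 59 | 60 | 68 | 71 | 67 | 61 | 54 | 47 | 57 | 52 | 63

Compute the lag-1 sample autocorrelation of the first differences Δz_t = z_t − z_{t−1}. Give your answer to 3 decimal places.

First differences Δz: 1, 8, 3, -4, -6, -7, -7, 10, -5, 11
Mean of differences = 0.4000
Numerator Σ(Δz_t−Δz̄)(Δz_{t+1}−Δz̄) = -36.9600
Denominator Σ(Δz_t−Δz̄)² = 468.4000
r_1(Δz) = -36.9600 / 468.4000 = -0.079

-0.079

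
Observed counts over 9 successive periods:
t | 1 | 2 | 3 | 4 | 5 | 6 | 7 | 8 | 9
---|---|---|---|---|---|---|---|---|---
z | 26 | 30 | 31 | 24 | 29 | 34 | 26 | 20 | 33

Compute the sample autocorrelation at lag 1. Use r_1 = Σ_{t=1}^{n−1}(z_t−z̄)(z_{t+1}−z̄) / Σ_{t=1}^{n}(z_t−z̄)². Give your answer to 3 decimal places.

-0.269

Mean z̄ = (26 + 30 + 31 + 24 + 29 + 34 + 26 + 20 + 33)/9 = 28.1111
Numerator Σ_{t=1}^{8}(z_t−z̄)(z_{t+1}−z̄) = -43.7901
Denominator Σ(z_t−z̄)² = 162.8889
r_1 = -43.7901 / 162.8889 = -0.269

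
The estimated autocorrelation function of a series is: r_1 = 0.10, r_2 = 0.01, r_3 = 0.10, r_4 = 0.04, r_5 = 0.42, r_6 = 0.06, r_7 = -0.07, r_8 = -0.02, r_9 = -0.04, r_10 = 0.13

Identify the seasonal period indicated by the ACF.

The largest autocorrelation is r_5 = 0.42; the remaining lags stay at or below 0.13.
The dominant spike at lag 5 indicates a seasonal period of 5.

5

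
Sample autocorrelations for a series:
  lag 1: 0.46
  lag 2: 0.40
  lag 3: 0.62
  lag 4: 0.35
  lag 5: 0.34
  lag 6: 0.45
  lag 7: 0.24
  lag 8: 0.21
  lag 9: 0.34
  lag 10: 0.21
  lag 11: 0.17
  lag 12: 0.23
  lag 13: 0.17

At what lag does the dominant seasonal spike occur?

3

The largest autocorrelation is r_3 = 0.62; the remaining lags stay at or below 0.46. The elevated value at lag 1 (0.46), dropping to 0.40 at lag 2, reflects decaying short-term dependence rather than seasonality.
The dominant spike at lag 3 indicates a seasonal period of 3.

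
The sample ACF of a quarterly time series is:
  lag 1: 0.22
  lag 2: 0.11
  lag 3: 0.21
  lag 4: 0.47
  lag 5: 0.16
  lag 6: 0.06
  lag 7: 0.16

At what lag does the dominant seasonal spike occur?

The largest autocorrelation is r_4 = 0.47; the remaining lags stay at or below 0.22. The elevated value at lag 1 (0.22), dropping to 0.11 at lag 2, reflects decaying short-term dependence rather than seasonality.
The dominant spike at lag 4 indicates a seasonal period of 4.

4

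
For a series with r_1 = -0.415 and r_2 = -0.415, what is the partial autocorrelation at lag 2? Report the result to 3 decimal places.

-0.709

φ_{22} = (r_2 − r_1²) / (1 − r_1²)
r_1² = (-0.415)² = 0.172225
Numerator = -0.415 − 0.1722 = -0.5872; denominator = 1 − 0.1722 = 0.8278
φ_{22} = -0.5872 / 0.8278 = -0.709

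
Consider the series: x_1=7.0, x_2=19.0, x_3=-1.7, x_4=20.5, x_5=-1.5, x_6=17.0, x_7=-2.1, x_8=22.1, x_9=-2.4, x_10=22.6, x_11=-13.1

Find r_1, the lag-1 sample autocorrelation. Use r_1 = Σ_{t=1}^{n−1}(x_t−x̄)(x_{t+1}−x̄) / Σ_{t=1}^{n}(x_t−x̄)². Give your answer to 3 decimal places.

Mean x̄ = (7.0 + 19.0 − 1.7 + 20.5 − 1.5 + 17.0 − 2.1 + 22.1 − 2.4 + 22.6 − 13.1)/11 = 7.9455
Numerator Σ_{t=1}^{10}(x_t−x̄)(x_{t+1}−x̄) = -1281.8802
Denominator Σ(x_t−x̄)² = 1610.9073
r_1 = -1281.8802 / 1610.9073 = -0.796

-0.796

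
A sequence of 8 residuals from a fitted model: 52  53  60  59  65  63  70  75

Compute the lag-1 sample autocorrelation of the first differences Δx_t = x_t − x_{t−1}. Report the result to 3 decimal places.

-0.712

First differences Δx: 1, 7, -1, 6, -2, 7, 5
Mean of differences = 3.2857
Numerator Σ(Δx_t−Δx̄)(Δx_{t+1}−Δx̄) = -63.6531
Denominator Σ(Δx_t−Δx̄)² = 89.4286
r_1(Δx) = -63.6531 / 89.4286 = -0.712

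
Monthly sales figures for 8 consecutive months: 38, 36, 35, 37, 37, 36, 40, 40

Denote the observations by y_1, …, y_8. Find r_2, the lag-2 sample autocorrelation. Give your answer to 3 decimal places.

-0.174

Mean ȳ = (38 + 36 + 35 + 37 + 37 + 36 + 40 + 40)/8 = 37.3750
Deviations from mean: 0.6250, -1.3750, -2.3750, -0.3750, -0.3750, -1.3750, 2.6250, 2.6250
Σ(y_t−ȳ)(y_{t+2}−ȳ) = (-1.4844) + (0.5156) + (0.8906) + (0.5156) + (-0.9844) + (-3.6094) = -4.1563
Denominator Σ(y_t−ȳ)² = 23.8750
r_2 = -4.1563 / 23.8750 = -0.174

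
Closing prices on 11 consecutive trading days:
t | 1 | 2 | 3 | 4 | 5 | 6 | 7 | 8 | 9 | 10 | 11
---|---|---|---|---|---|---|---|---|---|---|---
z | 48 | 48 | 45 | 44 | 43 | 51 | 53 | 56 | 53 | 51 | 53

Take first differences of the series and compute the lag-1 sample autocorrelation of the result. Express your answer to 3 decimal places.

0.090

First differences Δz: 0, -3, -1, -1, 8, 2, 3, -3, -2, 2
Mean of differences = 0.5000
Numerator Σ(Δz_t−Δz̄)(Δz_{t+1}−Δz̄) = 9.2500
Denominator Σ(Δz_t−Δz̄)² = 102.5000
r_1(Δz) = 9.2500 / 102.5000 = 0.090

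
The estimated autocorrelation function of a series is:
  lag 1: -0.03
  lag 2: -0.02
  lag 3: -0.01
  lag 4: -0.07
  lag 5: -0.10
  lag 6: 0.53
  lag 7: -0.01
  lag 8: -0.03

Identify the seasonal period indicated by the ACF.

The largest autocorrelation is r_6 = 0.53; the remaining lags stay at or below -0.01.
The dominant spike at lag 6 indicates a seasonal period of 6.

6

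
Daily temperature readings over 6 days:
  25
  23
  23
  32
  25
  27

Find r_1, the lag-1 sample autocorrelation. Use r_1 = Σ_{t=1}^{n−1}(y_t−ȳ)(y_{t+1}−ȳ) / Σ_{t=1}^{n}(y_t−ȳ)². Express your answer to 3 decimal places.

Mean ȳ = (25 + 23 + 23 + 32 + 25 + 27)/6 = 25.8333
Deviations from mean: -0.8333, -2.8333, -2.8333, 6.1667, -0.8333, 1.1667
Σ(y_t−ȳ)(y_{t+1}−ȳ) = (2.3611) + (8.0278) + (-17.4722) + (-5.1389) + (-0.9722) = -13.1944
Denominator Σ(y_t−ȳ)² = 56.8333
r_1 = -13.1944 / 56.8333 = -0.232

-0.232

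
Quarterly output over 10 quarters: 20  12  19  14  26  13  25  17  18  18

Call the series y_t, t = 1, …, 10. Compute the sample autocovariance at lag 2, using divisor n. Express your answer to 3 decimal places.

11.372

Mean ȳ = (20 + 12 + 19 + 14 + 26 + 13 + 25 + 17 + 18 + 18)/10 = 18.2000
Σ_{t=1}^{8}(y_t−ȳ)(y_{t+2}−ȳ) = 113.7200
γ_2 = 113.7200 / 10 = 11.372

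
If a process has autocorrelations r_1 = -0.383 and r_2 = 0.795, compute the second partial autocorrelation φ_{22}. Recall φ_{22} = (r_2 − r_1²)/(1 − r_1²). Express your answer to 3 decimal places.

0.760

φ_{22} = (r_2 − r_1²) / (1 − r_1²)
r_1² = (-0.383)² = 0.146689
Numerator = 0.795 − 0.1467 = 0.6483; denominator = 1 − 0.1467 = 0.8533
φ_{22} = 0.6483 / 0.8533 = 0.760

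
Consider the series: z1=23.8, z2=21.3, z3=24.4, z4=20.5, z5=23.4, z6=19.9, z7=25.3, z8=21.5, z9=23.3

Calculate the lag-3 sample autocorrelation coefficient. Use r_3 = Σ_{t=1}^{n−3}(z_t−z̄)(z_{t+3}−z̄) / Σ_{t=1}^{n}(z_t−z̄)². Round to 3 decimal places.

-0.609

Mean z̄ = (23.8 + 21.3 + 24.4 + 20.5 + 23.4 + 19.9 + 25.3 + 21.5 + 23.3)/9 = 22.6000
Numerator Σ_{t=1}^{6}(z_t−z̄)(z_{t+3}−z̄) = -16.8600
Denominator Σ(z_t−z̄)² = 27.7000
r_3 = -16.8600 / 27.7000 = -0.609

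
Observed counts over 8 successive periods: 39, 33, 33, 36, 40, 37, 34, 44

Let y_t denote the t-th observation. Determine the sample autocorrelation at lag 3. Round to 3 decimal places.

0.096

Mean ȳ = (39 + 33 + 33 + 36 + 40 + 37 + 34 + 44)/8 = 37.0000
Deviations from mean: 2.0000, -4.0000, -4.0000, -1.0000, 3.0000, 0.0000, -3.0000, 7.0000
Σ(y_t−ȳ)(y_{t+3}−ȳ) = (-2.0000) + (-12.0000) + (0.0000) + (3.0000) + (21.0000) = 10.0000
Denominator Σ(y_t−ȳ)² = 104.0000
r_3 = 10.0000 / 104.0000 = 0.096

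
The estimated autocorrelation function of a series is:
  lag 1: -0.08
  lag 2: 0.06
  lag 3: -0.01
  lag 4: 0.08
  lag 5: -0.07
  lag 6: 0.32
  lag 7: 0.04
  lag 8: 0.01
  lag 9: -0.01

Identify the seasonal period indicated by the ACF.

6

The largest autocorrelation is r_6 = 0.32; the remaining lags stay at or below 0.08.
The dominant spike at lag 6 indicates a seasonal period of 6.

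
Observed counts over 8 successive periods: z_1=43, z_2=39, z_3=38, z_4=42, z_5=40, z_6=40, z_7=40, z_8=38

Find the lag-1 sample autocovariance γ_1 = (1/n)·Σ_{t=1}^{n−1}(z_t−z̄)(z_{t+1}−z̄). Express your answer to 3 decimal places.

Mean z̄ = (43 + 39 + 38 + 42 + 40 + 40 + 40 + 38)/8 = 40.0000
Σ_{t=1}^{7}(z_t−z̄)(z_{t+1}−z̄) = -5.0000
γ_1 = -5.0000 / 8 = -0.625

-0.625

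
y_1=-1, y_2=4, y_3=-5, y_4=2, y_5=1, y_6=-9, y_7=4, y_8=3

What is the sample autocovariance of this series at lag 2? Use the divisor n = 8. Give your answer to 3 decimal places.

-4.301

Mean ȳ = (-1 + 4 − 5 + 2 + 1 − 9 + 4 + 3)/8 = -0.1250
Σ_{t=1}^{6}(y_t−ȳ)(y_{t+2}−ȳ) = -34.4063
γ_2 = -34.4063 / 8 = -4.301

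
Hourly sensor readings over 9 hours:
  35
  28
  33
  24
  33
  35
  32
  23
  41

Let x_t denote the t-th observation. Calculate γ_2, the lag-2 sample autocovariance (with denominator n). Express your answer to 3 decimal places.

-1.859

Mean x̄ = (35 + 28 + 33 + 24 + 33 + 35 + 32 + 23 + 41)/9 = 31.5556
Σ_{t=1}^{7}(x_t−x̄)(x_{t+2}−x̄) = -16.7284
γ_2 = -16.7284 / 9 = -1.859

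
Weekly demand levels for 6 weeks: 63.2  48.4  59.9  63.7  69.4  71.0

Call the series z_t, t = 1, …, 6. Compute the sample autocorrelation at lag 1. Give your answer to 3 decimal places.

0.279

Mean z̄ = (63.2 + 48.4 + 59.9 + 63.7 + 69.4 + 71.0)/6 = 62.6000
Deviations from mean: 0.6000, -14.2000, -2.7000, 1.1000, 6.8000, 8.4000
Σ(z_t−z̄)(z_{t+1}−z̄) = (-8.5200) + (38.3400) + (-2.9700) + (7.4800) + (57.1200) = 91.4500
Denominator Σ(z_t−z̄)² = 327.3000
r_1 = 91.4500 / 327.3000 = 0.279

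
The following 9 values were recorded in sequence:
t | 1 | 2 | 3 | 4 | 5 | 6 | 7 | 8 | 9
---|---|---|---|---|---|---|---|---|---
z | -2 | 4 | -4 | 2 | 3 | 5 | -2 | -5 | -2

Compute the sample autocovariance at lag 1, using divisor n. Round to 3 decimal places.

Mean z̄ = (-2 + 4 − 4 + 2 + 3 + 5 − 2 − 5 − 2)/9 = -0.1111
Σ_{t=1}^{8}(z_t−z̄)(z_{t+1}−z̄) = -0.6790
γ_1 = -0.6790 / 9 = -0.075

-0.075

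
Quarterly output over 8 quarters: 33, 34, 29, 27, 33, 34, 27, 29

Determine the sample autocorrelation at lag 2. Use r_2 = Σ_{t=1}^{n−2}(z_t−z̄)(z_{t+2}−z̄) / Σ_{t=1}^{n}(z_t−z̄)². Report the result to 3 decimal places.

-0.708

Mean z̄ = (33 + 34 + 29 + 27 + 33 + 34 + 27 + 29)/8 = 30.7500
Deviations from mean: 2.2500, 3.2500, -1.7500, -3.7500, 2.2500, 3.2500, -3.7500, -1.7500
Σ(z_t−z̄)(z_{t+2}−z̄) = (-3.9375) + (-12.1875) + (-3.9375) + (-12.1875) + (-8.4375) + (-5.6875) = -46.3750
Denominator Σ(z_t−z̄)² = 65.5000
r_2 = -46.3750 / 65.5000 = -0.708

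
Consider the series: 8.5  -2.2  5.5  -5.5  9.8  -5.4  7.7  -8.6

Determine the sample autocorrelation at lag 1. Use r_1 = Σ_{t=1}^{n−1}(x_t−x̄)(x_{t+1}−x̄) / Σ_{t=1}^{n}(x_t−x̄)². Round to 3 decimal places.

-0.753

Mean x̄ = (8.5 − 2.2 + 5.5 − 5.5 + 9.8 − 5.4 + 7.7 − 8.6)/8 = 1.2250
Deviations from mean: 7.2750, -3.4250, 4.2750, -6.7250, 8.5750, -6.6250, 6.4750, -9.8250
Σ(x_t−x̄)(x_{t+1}−x̄) = (-24.9169) + (-14.6419) + (-28.7494) + (-57.6669) + (-56.8094) + (-42.8969) + (-63.6169) = -289.2981
Denominator Σ(x_t−x̄)² = 384.0350
r_1 = -289.2981 / 384.0350 = -0.753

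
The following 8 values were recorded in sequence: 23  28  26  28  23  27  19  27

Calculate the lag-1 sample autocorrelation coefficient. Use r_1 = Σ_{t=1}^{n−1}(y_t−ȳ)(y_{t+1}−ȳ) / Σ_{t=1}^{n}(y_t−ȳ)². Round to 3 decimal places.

-0.482

Mean ȳ = (23 + 28 + 26 + 28 + 23 + 27 + 19 + 27)/8 = 25.1250
Deviations from mean: -2.1250, 2.8750, 0.8750, 2.8750, -2.1250, 1.8750, -6.1250, 1.8750
Σ(y_t−ȳ)(y_{t+1}−ȳ) = (-6.1094) + (2.5156) + (2.5156) + (-6.1094) + (-3.9844) + (-11.4844) + (-11.4844) = -34.1406
Denominator Σ(y_t−ȳ)² = 70.8750
r_1 = -34.1406 / 70.8750 = -0.482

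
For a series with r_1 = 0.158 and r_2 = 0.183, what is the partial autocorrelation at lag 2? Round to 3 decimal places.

0.162

φ_{22} = (r_2 − r_1²) / (1 − r_1²)
r_1² = (0.158)² = 0.024964
Numerator = 0.183 − 0.0250 = 0.1580; denominator = 1 − 0.0250 = 0.9750
φ_{22} = 0.1580 / 0.9750 = 0.162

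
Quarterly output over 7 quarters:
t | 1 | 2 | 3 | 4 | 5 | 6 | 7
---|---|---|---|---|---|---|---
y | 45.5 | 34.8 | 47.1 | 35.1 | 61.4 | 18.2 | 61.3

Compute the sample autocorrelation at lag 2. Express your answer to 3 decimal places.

0.471

Mean ȳ = (45.5 + 34.8 + 47.1 + 35.1 + 61.4 + 18.2 + 61.3)/7 = 43.3429
Deviations from mean: 2.1571, -8.5429, 3.7571, -8.2429, 18.0571, -25.1429, 17.9571
Σ(y_t−ȳ)(y_{t+2}−ȳ) = (8.1047) + (70.4176) + (67.8433) + (207.2490) + (324.2547) = 677.8692
Denominator Σ(y_t−ȳ)² = 1440.3771
r_2 = 677.8692 / 1440.3771 = 0.471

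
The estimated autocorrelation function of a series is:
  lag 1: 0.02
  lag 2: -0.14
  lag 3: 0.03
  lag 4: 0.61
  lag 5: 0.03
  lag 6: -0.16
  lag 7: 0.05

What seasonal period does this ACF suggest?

4

The largest autocorrelation is r_4 = 0.61; the remaining lags stay at or below 0.05.
The dominant spike at lag 4 indicates a seasonal period of 4.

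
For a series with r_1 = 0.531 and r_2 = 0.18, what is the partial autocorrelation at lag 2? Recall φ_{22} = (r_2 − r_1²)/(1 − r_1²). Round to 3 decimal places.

-0.142

φ_{22} = (r_2 − r_1²) / (1 − r_1²)
r_1² = (0.531)² = 0.281961
Numerator = 0.18 − 0.2820 = -0.1020; denominator = 1 − 0.2820 = 0.7180
φ_{22} = -0.1020 / 0.7180 = -0.142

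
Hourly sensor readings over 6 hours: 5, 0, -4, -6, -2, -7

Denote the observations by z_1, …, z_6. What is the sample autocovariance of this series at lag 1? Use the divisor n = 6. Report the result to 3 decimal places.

Mean z̄ = (5 + 0 − 4 − 6 − 2 − 7)/6 = -2.3333
Σ_{t=1}^{5}(z_t−z̄)(z_{t+1}−z̄) = 16.5556
γ_1 = 16.5556 / 6 = 2.759

2.759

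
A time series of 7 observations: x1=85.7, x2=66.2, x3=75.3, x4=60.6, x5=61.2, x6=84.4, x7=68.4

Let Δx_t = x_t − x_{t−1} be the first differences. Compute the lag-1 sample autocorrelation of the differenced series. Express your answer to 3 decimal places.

-0.445

First differences Δx: -19.5, 9.1, -14.7, 0.6, 23.2, -16.0
Mean of differences = -2.8833
Numerator Σ(Δx_t−Δx̄)(Δx_{t+1}−Δx̄) = -633.1569
Denominator Σ(Δx_t−Δx̄)² = 1423.8683
r_1(Δx) = -633.1569 / 1423.8683 = -0.445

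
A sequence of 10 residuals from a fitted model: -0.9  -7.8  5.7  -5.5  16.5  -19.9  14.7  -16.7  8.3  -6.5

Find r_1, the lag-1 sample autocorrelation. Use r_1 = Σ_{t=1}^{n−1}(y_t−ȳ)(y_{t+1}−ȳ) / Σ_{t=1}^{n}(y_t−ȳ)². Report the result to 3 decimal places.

-0.885

Mean ȳ = (-0.9 − 7.8 + 5.7 − 5.5 + 16.5 − 19.9 + 14.7 − 16.7 + 8.3 − 6.5)/10 = -1.2100
Numerator Σ_{t=1}^{9}(y_t−ȳ)(y_{t+1}−ȳ) = -1225.6211
Denominator Σ(y_t−ȳ)² = 1384.1290
r_1 = -1225.6211 / 1384.1290 = -0.885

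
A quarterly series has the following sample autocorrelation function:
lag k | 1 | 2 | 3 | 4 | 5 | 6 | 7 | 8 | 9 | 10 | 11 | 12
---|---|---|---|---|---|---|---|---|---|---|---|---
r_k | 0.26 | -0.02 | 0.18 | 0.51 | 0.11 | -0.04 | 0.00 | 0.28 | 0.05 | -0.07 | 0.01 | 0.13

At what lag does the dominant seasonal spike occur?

The largest autocorrelation is r_4 = 0.51, with a weaker echo at lag 8 (0.28); the remaining lags stay at or below 0.26.
The dominant spike at lag 4 indicates a seasonal period of 4.

4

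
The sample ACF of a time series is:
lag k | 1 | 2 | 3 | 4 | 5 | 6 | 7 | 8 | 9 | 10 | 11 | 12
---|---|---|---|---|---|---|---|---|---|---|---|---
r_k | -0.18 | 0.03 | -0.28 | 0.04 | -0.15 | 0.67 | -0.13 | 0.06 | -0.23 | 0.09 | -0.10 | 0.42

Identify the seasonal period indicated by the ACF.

The largest autocorrelation is r_6 = 0.67, with a weaker echo at lag 12 (0.42); the remaining lags stay at or below 0.09.
The dominant spike at lag 6 indicates a seasonal period of 6.

6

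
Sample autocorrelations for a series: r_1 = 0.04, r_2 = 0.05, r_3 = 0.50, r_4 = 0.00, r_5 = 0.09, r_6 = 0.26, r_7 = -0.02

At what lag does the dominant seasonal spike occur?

3

The largest autocorrelation is r_3 = 0.50, with a weaker echo at lag 6 (0.26); the remaining lags stay at or below 0.09.
The dominant spike at lag 3 indicates a seasonal period of 3.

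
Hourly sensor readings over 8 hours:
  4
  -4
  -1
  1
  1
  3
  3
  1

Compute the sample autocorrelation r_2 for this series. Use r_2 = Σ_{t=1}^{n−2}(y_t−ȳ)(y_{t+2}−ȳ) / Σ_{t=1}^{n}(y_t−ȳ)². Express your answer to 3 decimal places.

Mean ȳ = (4 − 4 − 1 + 1 + 1 + 3 + 3 + 1)/8 = 1.0000
Deviations from mean: 3.0000, -5.0000, -2.0000, 0.0000, 0.0000, 2.0000, 2.0000, 0.0000
Σ(y_t−ȳ)(y_{t+2}−ȳ) = (-6.0000) + (0.0000) + (0.0000) + (0.0000) + (0.0000) + (0.0000) = -6.0000
Denominator Σ(y_t−ȳ)² = 46.0000
r_2 = -6.0000 / 46.0000 = -0.130

-0.130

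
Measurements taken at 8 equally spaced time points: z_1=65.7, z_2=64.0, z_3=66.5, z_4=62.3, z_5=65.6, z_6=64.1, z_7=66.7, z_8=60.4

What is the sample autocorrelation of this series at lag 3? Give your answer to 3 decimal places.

Mean z̄ = (65.7 + 64.0 + 66.5 + 62.3 + 65.6 + 64.1 + 66.7 + 60.4)/8 = 64.4125
Deviations from mean: 1.2875, -0.4125, 2.0875, -2.1125, 1.1875, -0.3125, 2.2875, -4.0125
Σ(z_t−z̄)(z_{t+3}−z̄) = (-2.7198) + (-0.4898) + (-0.6523) + (-4.8323) + (-4.7648) = -13.4592
Denominator Σ(z_t−z̄)² = 33.4888
r_3 = -13.4592 / 33.4888 = -0.402

-0.402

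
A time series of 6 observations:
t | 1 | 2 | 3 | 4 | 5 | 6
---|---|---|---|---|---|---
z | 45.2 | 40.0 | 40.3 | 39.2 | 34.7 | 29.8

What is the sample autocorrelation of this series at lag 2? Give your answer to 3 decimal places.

0.005

Mean z̄ = (45.2 + 40.0 + 40.3 + 39.2 + 34.7 + 29.8)/6 = 38.2000
Deviations from mean: 7.0000, 1.8000, 2.1000, 1.0000, -3.5000, -8.4000
Σ(z_t−z̄)(z_{t+2}−z̄) = (14.7000) + (1.8000) + (-7.3500) + (-8.4000) = 0.7500
Denominator Σ(z_t−z̄)² = 140.4600
r_2 = 0.7500 / 140.4600 = 0.005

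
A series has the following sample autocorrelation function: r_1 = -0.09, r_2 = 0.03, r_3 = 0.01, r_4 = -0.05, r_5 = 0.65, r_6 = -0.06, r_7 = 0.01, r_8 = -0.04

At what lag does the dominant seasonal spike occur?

5

The largest autocorrelation is r_5 = 0.65; the remaining lags stay at or below 0.03.
The dominant spike at lag 5 indicates a seasonal period of 5.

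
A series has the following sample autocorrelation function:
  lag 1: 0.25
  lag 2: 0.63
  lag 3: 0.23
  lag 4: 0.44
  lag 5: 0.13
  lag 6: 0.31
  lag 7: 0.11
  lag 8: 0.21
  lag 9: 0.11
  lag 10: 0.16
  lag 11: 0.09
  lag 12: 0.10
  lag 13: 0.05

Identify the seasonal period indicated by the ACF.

2

The largest autocorrelation is r_2 = 0.63, with weaker echoes at lags 4 (0.44) and 6 (0.31); the remaining lags stay at or below 0.25.
The dominant spike at lag 2 indicates a seasonal period of 2.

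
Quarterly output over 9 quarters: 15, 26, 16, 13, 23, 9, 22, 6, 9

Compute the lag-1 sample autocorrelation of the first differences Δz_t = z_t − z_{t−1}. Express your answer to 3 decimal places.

First differences Δz: 11, -10, -3, 10, -14, 13, -16, 3
Mean of differences = -0.7500
Numerator Σ(Δz_t−Δz̄)(Δz_{t+1}−Δz̄) = -703.5625
Denominator Σ(Δz_t−Δz̄)² = 955.5000
r_1(Δz) = -703.5625 / 955.5000 = -0.736

-0.736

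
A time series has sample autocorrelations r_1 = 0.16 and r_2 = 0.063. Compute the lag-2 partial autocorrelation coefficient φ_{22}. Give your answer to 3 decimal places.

0.038

φ_{22} = (r_2 − r_1²) / (1 − r_1²)
r_1² = (0.16)² = 0.0256
Numerator = 0.063 − 0.0256 = 0.0374; denominator = 1 − 0.0256 = 0.9744
φ_{22} = 0.0374 / 0.9744 = 0.038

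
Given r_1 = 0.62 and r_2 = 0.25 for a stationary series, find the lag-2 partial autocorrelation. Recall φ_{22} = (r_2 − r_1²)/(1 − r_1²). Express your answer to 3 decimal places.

-0.218

φ_{22} = (r_2 − r_1²) / (1 − r_1²)
r_1² = (0.62)² = 0.3844
Numerator = 0.25 − 0.3844 = -0.1344; denominator = 1 − 0.3844 = 0.6156
φ_{22} = -0.1344 / 0.6156 = -0.218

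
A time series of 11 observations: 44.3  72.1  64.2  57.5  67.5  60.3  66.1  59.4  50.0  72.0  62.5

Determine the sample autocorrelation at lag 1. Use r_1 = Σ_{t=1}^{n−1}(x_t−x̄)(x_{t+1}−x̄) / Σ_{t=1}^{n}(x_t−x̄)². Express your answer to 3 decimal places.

-0.401

Mean x̄ = (44.3 + 72.1 + 64.2 + 57.5 + 67.5 + 60.3 + 66.1 + 59.4 + 50.0 + 72.0 + 62.5)/11 = 61.4455
Numerator Σ_{t=1}^{10}(x_t−x̄)(x_{t+1}−x̄) = -296.1321
Denominator Σ(x_t−x̄)² = 737.9673
r_1 = -296.1321 / 737.9673 = -0.401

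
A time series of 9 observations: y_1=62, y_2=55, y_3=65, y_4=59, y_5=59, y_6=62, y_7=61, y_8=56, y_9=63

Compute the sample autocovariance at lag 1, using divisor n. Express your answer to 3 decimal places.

-6.043

Mean ȳ = (62 + 55 + 65 + 59 + 59 + 62 + 61 + 56 + 63)/9 = 60.2222
Σ_{t=1}^{8}(y_t−ȳ)(y_{t+1}−ȳ) = -54.3827
γ_1 = -54.3827 / 9 = -6.043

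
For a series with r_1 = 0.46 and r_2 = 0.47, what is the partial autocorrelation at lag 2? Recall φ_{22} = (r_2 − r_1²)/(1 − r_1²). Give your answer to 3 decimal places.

φ_{22} = (r_2 − r_1²) / (1 − r_1²)
r_1² = (0.46)² = 0.2116
Numerator = 0.47 − 0.2116 = 0.2584; denominator = 1 − 0.2116 = 0.7884
φ_{22} = 0.2584 / 0.7884 = 0.328

0.328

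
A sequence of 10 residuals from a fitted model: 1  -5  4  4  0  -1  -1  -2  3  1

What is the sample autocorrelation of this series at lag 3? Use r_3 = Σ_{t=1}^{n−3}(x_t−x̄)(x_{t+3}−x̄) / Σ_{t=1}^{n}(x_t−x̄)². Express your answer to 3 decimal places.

Mean x̄ = (1 − 5 + 4 + 4 + 0 − 1 − 1 − 2 + 3 + 1)/10 = 0.4000
Numerator Σ_{t=1}^{7}(x_t−x̄)(x_{t+3}−x̄) = -9.2800
Denominator Σ(x_t−x̄)² = 72.4000
r_3 = -9.2800 / 72.4000 = -0.128

-0.128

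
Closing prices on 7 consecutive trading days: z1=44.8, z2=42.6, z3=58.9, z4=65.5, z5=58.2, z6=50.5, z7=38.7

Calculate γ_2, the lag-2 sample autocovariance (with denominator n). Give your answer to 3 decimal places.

-31.316

Mean z̄ = (44.8 + 42.6 + 58.9 + 65.5 + 58.2 + 50.5 + 38.7)/7 = 51.3143
Σ_{t=1}^{5}(z_t−z̄)(z_{t+2}−z̄) = -219.2104
γ_2 = -219.2104 / 7 = -31.316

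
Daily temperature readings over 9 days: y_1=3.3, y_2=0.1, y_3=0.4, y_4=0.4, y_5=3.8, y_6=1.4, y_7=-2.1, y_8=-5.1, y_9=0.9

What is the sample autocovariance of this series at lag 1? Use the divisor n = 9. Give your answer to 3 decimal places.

1.201

Mean ȳ = (3.3 + 0.1 + 0.4 + 0.4 + 3.8 + 1.4 − 2.1 − 5.1 + 0.9)/9 = 0.3444
Σ_{t=1}^{8}(y_t−ȳ)(y_{t+1}−ȳ) = 10.8102
γ_1 = 10.8102 / 9 = 1.201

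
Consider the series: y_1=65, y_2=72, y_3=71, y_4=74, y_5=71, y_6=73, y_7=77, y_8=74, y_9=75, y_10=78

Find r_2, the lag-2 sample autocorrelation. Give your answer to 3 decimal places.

Mean ȳ = (65 + 72 + 71 + 74 + 71 + 73 + 77 + 74 + 75 + 78)/10 = 73.0000
Numerator Σ_{t=1}^{8}(y_t−ȳ)(y_{t+2}−ȳ) = 24.0000
Denominator Σ(y_t−ȳ)² = 120.0000
r_2 = 24.0000 / 120.0000 = 0.200

0.200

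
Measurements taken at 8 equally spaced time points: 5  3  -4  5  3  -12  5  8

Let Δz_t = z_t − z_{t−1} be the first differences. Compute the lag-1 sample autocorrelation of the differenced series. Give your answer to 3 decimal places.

-0.367

First differences Δz: -2, -7, 9, -2, -15, 17, 3
Mean of differences = 0.4286
Numerator Σ(Δz_t−Δz̄)(Δz_{t+1}−Δz̄) = -242.0408
Denominator Σ(Δz_t−Δz̄)² = 659.7143
r_1(Δz) = -242.0408 / 659.7143 = -0.367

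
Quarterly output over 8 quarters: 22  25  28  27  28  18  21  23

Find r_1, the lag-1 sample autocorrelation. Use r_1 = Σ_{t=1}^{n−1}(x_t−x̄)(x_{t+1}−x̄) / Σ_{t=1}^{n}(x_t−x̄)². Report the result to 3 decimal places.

0.250

Mean x̄ = (22 + 25 + 28 + 27 + 28 + 18 + 21 + 23)/8 = 24.0000
Deviations from mean: -2.0000, 1.0000, 4.0000, 3.0000, 4.0000, -6.0000, -3.0000, -1.0000
Numerator Σ_{t=1}^{7}(x_t−x̄)(x_{t+1}−x̄) = 23.0000
Denominator Σ(x_t−x̄)² = 92.0000
r_1 = 23.0000 / 92.0000 = 0.250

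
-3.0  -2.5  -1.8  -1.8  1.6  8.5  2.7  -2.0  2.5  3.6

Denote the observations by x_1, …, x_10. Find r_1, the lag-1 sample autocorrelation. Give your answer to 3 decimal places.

0.341

Mean x̄ = (-3.0 − 2.5 − 1.8 − 1.8 + 1.6 + 8.5 + 2.7 − 2.0 + 2.5 + 3.6)/10 = 0.7800
Numerator Σ_{t=1}^{9}(x_t−x̄)(x_{t+1}−x̄) = 41.2856
Denominator Σ(x_t−x̄)² = 120.9560
r_1 = 41.2856 / 120.9560 = 0.341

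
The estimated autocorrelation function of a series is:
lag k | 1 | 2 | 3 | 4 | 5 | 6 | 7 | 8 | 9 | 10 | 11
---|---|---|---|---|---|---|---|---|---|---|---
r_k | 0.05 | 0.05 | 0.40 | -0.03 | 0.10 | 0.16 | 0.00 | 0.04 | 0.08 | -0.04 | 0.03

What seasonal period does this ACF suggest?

3

The largest autocorrelation is r_3 = 0.40, with a weaker echo at lag 6 (0.16); the remaining lags stay at or below 0.10.
The dominant spike at lag 3 indicates a seasonal period of 3.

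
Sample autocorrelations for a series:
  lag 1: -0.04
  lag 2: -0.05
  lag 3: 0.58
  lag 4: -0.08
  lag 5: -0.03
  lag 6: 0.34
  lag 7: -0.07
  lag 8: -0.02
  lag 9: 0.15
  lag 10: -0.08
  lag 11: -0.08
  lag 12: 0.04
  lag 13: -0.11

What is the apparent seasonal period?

The largest autocorrelation is r_3 = 0.58, with weaker echoes at lags 6 (0.34) and 9 (0.15); the remaining lags stay at or below 0.04.
The dominant spike at lag 3 indicates a seasonal period of 3.

3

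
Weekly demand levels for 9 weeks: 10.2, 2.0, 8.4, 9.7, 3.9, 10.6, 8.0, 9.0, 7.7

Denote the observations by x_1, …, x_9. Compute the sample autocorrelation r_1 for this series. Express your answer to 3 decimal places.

-0.503

Mean x̄ = (10.2 + 2.0 + 8.4 + 9.7 + 3.9 + 10.6 + 8.0 + 9.0 + 7.7)/9 = 7.7222
Numerator Σ_{t=1}^{8}(x_t−x̄)(x_{t+1}−x̄) = -34.1494
Denominator Σ(x_t−x̄)² = 67.8556
r_1 = -34.1494 / 67.8556 = -0.503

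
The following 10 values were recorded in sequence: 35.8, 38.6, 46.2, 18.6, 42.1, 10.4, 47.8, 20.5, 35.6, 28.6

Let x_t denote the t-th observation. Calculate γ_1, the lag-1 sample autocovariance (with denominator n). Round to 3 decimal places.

Mean x̄ = (35.8 + 38.6 + 46.2 + 18.6 + 42.1 + 10.4 + 47.8 + 20.5 + 35.6 + 28.6)/10 = 32.4200
Σ_{t=1}^{9}(x_t−x̄)(x_{t+1}−x̄) = -1003.3724
γ_1 = -1003.3724 / 10 = -100.337

-100.337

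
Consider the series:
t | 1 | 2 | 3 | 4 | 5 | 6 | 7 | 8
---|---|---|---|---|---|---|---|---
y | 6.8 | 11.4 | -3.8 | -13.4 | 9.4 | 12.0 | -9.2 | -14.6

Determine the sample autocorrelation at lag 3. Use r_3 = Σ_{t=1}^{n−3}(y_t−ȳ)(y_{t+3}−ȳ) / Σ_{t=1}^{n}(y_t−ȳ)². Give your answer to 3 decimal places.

Mean ȳ = (6.8 + 11.4 − 3.8 − 13.4 + 9.4 + 12.0 − 9.2 − 14.6)/8 = -0.1750
Numerator Σ_{t=1}^{5}(y_t−ȳ)(y_{t+3}−ȳ) = -44.3119
Denominator Σ(y_t−ȳ)² = 900.1150
r_3 = -44.3119 / 900.1150 = -0.049

-0.049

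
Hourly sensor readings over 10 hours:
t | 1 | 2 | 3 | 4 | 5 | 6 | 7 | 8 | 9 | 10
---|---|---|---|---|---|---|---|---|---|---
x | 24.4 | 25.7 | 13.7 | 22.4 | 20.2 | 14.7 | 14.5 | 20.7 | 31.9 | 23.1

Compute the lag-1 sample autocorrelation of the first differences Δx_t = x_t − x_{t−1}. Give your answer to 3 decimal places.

First differences Δx: 1.3, -12.0, 8.7, -2.2, -5.5, -0.2, 6.2, 11.2, -8.8
Mean of differences = -0.1444
Numerator Σ(Δx_t−Δx̄)(Δx_{t+1}−Δx̄) = -155.4253
Denominator Σ(Δx_t−Δx̄)² = 497.6422
r_1(Δx) = -155.4253 / 497.6422 = -0.312

-0.312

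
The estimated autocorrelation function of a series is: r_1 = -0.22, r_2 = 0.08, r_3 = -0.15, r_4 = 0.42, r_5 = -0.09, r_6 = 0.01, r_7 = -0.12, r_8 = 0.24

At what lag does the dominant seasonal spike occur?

The largest autocorrelation is r_4 = 0.42, with a weaker echo at lag 8 (0.24); the remaining lags stay at or below 0.08.
The dominant spike at lag 4 indicates a seasonal period of 4.

4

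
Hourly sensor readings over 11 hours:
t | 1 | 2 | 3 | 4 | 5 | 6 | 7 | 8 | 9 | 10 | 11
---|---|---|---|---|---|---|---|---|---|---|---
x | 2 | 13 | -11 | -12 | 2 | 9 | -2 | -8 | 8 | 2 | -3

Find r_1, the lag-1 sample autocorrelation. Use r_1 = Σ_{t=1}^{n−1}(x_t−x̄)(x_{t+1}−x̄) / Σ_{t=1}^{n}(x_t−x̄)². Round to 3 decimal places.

-0.070

Mean x̄ = (2 + 13 − 11 − 12 + 2 + 9 − 2 − 8 + 8 + 2 − 3)/11 = 0.0000
Numerator Σ_{t=1}^{10}(x_t−x̄)(x_{t+1}−x̄) = -47.0000
Denominator Σ(x_t−x̄)² = 668.0000
r_1 = -47.0000 / 668.0000 = -0.070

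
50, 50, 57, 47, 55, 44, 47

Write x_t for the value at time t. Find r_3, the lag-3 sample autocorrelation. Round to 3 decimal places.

Mean x̄ = (50 + 50 + 57 + 47 + 55 + 44 + 47)/7 = 50.0000
Deviations from mean: 0.0000, 0.0000, 7.0000, -3.0000, 5.0000, -6.0000, -3.0000
Numerator Σ_{t=1}^{4}(x_t−x̄)(x_{t+3}−x̄) = -33.0000
Denominator Σ(x_t−x̄)² = 128.0000
r_3 = -33.0000 / 128.0000 = -0.258

-0.258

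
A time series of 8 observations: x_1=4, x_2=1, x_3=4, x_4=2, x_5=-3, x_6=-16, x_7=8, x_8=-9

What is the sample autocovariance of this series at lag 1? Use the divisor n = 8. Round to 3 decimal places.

-18.471

Mean x̄ = (4 + 1 + 4 + 2 − 3 − 16 + 8 − 9)/8 = -1.1250
Deviations: 5.1250, 2.1250, 5.1250, 3.1250, -1.8750, -14.8750, 9.1250, -7.8750
Σ_{t=1}^{7}(x_t−x̄)(x_{t+1}−x̄) = -147.7656
γ_1 = -147.7656 / 8 = -18.471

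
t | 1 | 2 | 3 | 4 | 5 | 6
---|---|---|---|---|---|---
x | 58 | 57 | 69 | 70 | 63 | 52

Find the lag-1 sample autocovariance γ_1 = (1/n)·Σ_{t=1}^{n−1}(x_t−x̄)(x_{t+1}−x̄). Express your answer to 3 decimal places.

7.375

Mean x̄ = (58 + 57 + 69 + 70 + 63 + 52)/6 = 61.5000
Σ_{t=1}^{5}(x_t−x̄)(x_{t+1}−x̄) = 44.2500
γ_1 = 44.2500 / 6 = 7.375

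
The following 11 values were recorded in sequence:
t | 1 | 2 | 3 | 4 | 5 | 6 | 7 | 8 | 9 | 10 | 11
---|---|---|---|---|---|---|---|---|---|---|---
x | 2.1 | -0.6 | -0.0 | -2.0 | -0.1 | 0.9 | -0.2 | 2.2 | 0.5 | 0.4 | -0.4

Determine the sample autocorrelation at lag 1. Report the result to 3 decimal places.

Mean x̄ = (2.1 − 0.6 − 0.0 − 2.0 − 0.1 + 0.9 − 0.2 + 2.2 + 0.5 + 0.4 − 0.4)/11 = 0.2545
Numerator Σ_{t=1}^{10}(x_t−x̄)(x_{t+1}−x̄) = -0.9748
Denominator Σ(x_t−x̄)² = 14.3273
r_1 = -0.9748 / 14.3273 = -0.068

-0.068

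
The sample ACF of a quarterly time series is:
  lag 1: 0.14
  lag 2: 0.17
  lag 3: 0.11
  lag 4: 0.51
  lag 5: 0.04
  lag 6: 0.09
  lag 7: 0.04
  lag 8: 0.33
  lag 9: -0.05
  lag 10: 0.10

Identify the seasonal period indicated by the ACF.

4

The largest autocorrelation is r_4 = 0.51, with a weaker echo at lag 8 (0.33); the remaining lags stay at or below 0.17.
The dominant spike at lag 4 indicates a seasonal period of 4.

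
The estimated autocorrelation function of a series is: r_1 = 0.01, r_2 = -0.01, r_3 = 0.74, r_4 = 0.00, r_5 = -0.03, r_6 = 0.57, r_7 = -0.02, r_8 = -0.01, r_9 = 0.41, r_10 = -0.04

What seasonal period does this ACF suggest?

The largest autocorrelation is r_3 = 0.74, with weaker echoes at lags 6 (0.57) and 9 (0.41); the remaining lags stay at or below 0.01.
The dominant spike at lag 3 indicates a seasonal period of 3.

3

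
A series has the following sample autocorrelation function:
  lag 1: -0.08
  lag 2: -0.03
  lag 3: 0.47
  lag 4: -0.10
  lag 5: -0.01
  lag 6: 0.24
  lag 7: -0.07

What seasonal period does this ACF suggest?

The largest autocorrelation is r_3 = 0.47, with a weaker echo at lag 6 (0.24); the remaining lags stay at or below -0.01.
The dominant spike at lag 3 indicates a seasonal period of 3.

3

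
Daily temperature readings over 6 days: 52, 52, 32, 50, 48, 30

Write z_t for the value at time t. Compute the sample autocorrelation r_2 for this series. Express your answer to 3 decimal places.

-0.346

Mean z̄ = (52 + 52 + 32 + 50 + 48 + 30)/6 = 44.0000
Deviations from mean: 8.0000, 8.0000, -12.0000, 6.0000, 4.0000, -14.0000
Numerator Σ_{t=1}^{4}(z_t−z̄)(z_{t+2}−z̄) = -180.0000
Denominator Σ(z_t−z̄)² = 520.0000
r_2 = -180.0000 / 520.0000 = -0.346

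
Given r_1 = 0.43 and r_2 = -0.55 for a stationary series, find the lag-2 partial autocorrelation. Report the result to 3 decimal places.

-0.902

φ_{22} = (r_2 − r_1²) / (1 − r_1²)
r_1² = (0.43)² = 0.1849
Numerator = -0.55 − 0.1849 = -0.7349; denominator = 1 − 0.1849 = 0.8151
φ_{22} = -0.7349 / 0.8151 = -0.902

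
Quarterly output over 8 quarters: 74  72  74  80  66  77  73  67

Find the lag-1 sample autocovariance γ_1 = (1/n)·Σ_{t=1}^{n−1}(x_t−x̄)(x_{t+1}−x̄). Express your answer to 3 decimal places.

-8.939

Mean x̄ = (74 + 72 + 74 + 80 + 66 + 77 + 73 + 67)/8 = 72.8750
Deviations: 1.1250, -0.8750, 1.1250, 7.1250, -6.8750, 4.1250, 0.1250, -5.8750
Σ_{t=1}^{7}(x_t−x̄)(x_{t+1}−x̄) = -71.5156
γ_1 = -71.5156 / 8 = -8.939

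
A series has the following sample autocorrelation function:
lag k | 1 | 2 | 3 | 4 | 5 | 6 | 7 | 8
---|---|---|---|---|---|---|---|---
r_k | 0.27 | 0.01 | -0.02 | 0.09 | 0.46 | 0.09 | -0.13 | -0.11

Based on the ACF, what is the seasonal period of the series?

5

The largest autocorrelation is r_5 = 0.46; the remaining lags stay at or below 0.27. The elevated value at lag 1 (0.27), dropping to 0.01 at lag 2, reflects decaying short-term dependence rather than seasonality.
The dominant spike at lag 5 indicates a seasonal period of 5.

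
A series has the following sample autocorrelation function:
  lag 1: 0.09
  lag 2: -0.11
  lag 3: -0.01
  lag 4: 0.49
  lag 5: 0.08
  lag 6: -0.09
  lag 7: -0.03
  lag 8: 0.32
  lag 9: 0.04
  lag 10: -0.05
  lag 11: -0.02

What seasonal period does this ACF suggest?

The largest autocorrelation is r_4 = 0.49, with a weaker echo at lag 8 (0.32); the remaining lags stay at or below 0.09.
The dominant spike at lag 4 indicates a seasonal period of 4.

4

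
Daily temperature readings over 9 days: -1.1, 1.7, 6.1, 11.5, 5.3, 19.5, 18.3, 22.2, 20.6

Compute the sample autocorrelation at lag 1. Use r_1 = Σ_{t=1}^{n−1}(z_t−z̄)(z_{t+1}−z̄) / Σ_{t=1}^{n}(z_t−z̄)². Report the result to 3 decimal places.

Mean z̄ = (-1.1 + 1.7 + 6.1 + 11.5 + 5.3 + 19.5 + 18.3 + 22.2 + 20.6)/9 = 11.5667
Numerator Σ_{t=1}^{8}(z_t−z̄)(z_{t+1}−z̄) = 351.0522
Denominator Σ(z_t−z̄)² = 629.9000
r_1 = 351.0522 / 629.9000 = 0.557

0.557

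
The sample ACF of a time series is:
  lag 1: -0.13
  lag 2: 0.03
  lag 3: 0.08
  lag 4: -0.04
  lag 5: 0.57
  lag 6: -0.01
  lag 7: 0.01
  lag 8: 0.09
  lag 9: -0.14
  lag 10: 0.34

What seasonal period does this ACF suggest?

The largest autocorrelation is r_5 = 0.57, with a weaker echo at lag 10 (0.34); the remaining lags stay at or below 0.09.
The dominant spike at lag 5 indicates a seasonal period of 5.

5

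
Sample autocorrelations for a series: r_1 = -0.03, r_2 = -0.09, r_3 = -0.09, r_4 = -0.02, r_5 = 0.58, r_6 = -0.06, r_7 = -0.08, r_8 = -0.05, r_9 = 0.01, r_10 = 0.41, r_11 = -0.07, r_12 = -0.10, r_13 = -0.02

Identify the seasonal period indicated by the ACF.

5

The largest autocorrelation is r_5 = 0.58, with a weaker echo at lag 10 (0.41); the remaining lags stay at or below 0.01.
The dominant spike at lag 5 indicates a seasonal period of 5.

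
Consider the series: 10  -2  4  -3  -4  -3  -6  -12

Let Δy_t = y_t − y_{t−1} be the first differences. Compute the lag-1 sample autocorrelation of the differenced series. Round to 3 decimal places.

-0.558

First differences Δy: -12, 6, -7, -1, 1, -3, -6
Mean of differences = -3.1429
Numerator Σ(Δy_t−Δȳ)(Δy_{t+1}−Δȳ) = -115.4490
Denominator Σ(Δy_t−Δȳ)² = 206.8571
r_1(Δy) = -115.4490 / 206.8571 = -0.558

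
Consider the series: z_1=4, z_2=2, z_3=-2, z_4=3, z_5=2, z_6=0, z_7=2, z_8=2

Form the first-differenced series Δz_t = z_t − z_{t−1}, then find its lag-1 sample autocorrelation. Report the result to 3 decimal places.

-0.357

First differences Δz: -2, -4, 5, -1, -2, 2, 0
Mean of differences = -0.2857
Numerator Σ(Δz_t−Δz̄)(Δz_{t+1}−Δz̄) = -19.0816
Denominator Σ(Δz_t−Δz̄)² = 53.4286
r_1(Δz) = -19.0816 / 53.4286 = -0.357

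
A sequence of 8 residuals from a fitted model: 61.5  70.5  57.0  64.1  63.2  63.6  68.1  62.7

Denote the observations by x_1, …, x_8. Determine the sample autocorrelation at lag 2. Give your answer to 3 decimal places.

0.168

Mean x̄ = (61.5 + 70.5 + 57.0 + 64.1 + 63.2 + 63.6 + 68.1 + 62.7)/8 = 63.8375
Deviations from mean: -2.3375, 6.6625, -6.8375, 0.2625, -0.6375, -0.2375, 4.2625, -1.1375
Σ(x_t−x̄)(x_{t+2}−x̄) = (15.9827) + (1.7489) + (4.3589) + (-0.0623) + (-2.7173) + (0.2702) = 19.5809
Denominator Σ(x_t−x̄)² = 116.5988
r_2 = 19.5809 / 116.5988 = 0.168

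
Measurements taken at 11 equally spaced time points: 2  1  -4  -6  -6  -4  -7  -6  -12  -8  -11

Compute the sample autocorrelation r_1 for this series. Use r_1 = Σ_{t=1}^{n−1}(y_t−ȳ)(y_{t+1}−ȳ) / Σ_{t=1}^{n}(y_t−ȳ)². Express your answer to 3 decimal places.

Mean ȳ = (2 + 1 − 4 − 6 − 6 − 4 − 7 − 6 − 12 − 8 − 11)/11 = -5.5455
Numerator Σ_{t=1}^{10}(y_t−ȳ)(y_{t+1}−ȳ) = 88.8843
Denominator Σ(y_t−ȳ)² = 184.7273
r_1 = 88.8843 / 184.7273 = 0.481

0.481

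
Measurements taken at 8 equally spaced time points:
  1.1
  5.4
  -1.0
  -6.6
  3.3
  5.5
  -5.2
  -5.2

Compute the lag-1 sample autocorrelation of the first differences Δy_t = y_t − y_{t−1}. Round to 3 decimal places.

-0.196

First differences Δy: 4.3, -6.4, -5.6, 9.9, 2.2, -10.7, 0.0
Mean of differences = -0.9000
Numerator Σ(Δy_t−Δȳ)(Δy_{t+1}−Δȳ) = -59.2300
Denominator Σ(Δy_t−Δȳ)² = 302.4800
r_1(Δy) = -59.2300 / 302.4800 = -0.196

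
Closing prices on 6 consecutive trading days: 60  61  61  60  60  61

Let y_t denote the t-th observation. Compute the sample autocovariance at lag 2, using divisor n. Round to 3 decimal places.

-0.167

Mean ȳ = (60 + 61 + 61 + 60 + 60 + 61)/6 = 60.5000
Σ_{t=1}^{4}(y_t−ȳ)(y_{t+2}−ȳ) = -1.0000
γ_2 = -1.0000 / 6 = -0.167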